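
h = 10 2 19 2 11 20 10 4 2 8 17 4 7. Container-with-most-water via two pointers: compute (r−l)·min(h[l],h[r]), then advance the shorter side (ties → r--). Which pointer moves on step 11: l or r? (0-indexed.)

l

l=0 r=12: min(10,7)*12=84 best=84 *, r--
l=0 r=11: min(10,4)*11=44 best=84, r--
l=0 r=10: min(10,17)*10=100 best=100 *, l++
l=1 r=10: min(2,17)*9=18 best=100, l++
l=2 r=10: min(19,17)*8=136 best=136 *, r--
l=2 r=9: min(19,8)*7=56 best=136, r--
l=2 r=8: min(19,2)*6=12 best=136, r--
l=2 r=7: min(19,4)*5=20 best=136, r--
l=2 r=6: min(19,10)*4=40 best=136, r--
l=2 r=5: min(19,20)*3=57 best=136, l++
l=3 r=5: min(2,20)*2=4 best=136, l++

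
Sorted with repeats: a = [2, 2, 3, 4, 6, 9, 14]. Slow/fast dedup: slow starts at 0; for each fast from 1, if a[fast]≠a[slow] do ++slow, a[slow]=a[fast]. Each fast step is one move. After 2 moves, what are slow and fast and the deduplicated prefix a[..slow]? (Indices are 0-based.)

slow=0 fast=1: a[fast]=2=a[slow] dup, fast++
slow=0 fast=2: a[fast]=3≠a[slow]=2 write a[1]=3, slow++,fast++

slow=1, fast=3, prefix=[2, 3]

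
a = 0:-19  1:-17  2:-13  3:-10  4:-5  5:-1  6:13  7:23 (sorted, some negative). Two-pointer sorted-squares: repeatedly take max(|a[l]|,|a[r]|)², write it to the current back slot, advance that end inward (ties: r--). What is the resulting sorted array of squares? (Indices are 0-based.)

l=0 r=7: |-19|<=|23| out[7]=529, r--
l=0 r=6: |-19|>|13| out[6]=361, l++
l=1 r=6: |-17|>|13| out[5]=289, l++
l=2 r=6: |-13|<=|13| out[4]=169, r--
l=2 r=5: |-13|>|-1| out[3]=169, l++
l=3 r=5: |-10|>|-1| out[2]=100, l++
l=4 r=5: |-5|>|-1| out[1]=25, l++
l=5 r=5: |-1|<=|-1| out[0]=1, r--

[1, 25, 100, 169, 169, 289, 361, 529]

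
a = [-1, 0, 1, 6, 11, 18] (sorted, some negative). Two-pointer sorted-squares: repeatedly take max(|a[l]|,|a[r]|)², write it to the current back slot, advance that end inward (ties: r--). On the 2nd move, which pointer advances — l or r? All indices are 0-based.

r

[0,5] |-1|<=|18| out[5]=324 → r--
[0,4] |-1|<=|11| out[4]=121 → r--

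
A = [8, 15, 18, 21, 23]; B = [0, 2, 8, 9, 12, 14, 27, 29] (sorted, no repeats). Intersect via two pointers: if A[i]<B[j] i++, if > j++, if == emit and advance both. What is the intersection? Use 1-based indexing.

[i=1,j=1] 8>0 → j++
[i=1,j=2] 8>2 → j++
[i=1,j=3] 8==8 emit → i++,j++
[i=2,j=4] 15>9 → j++
[i=2,j=5] 15>12 → j++
[i=2,j=6] 15>14 → j++
[i=2,j=7] 15<27 → i++
[i=3,j=7] 18<27 → i++
[i=4,j=7] 21<27 → i++
[i=5,j=7] 23<27 → i++

intersection = [8]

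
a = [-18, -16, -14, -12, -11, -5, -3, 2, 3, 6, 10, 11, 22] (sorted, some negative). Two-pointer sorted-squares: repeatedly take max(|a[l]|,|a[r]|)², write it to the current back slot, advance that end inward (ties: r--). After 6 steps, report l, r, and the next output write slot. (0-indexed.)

l=4, r=10, next write slot=6

l=0 r=12: |-18|<=|22| out[12]=484, r--
l=0 r=11: |-18|>|11| out[11]=324, l++
l=1 r=11: |-16|>|11| out[10]=256, l++
l=2 r=11: |-14|>|11| out[9]=196, l++
l=3 r=11: |-12|>|11| out[8]=144, l++
l=4 r=11: |-11|<=|11| out[7]=121, r--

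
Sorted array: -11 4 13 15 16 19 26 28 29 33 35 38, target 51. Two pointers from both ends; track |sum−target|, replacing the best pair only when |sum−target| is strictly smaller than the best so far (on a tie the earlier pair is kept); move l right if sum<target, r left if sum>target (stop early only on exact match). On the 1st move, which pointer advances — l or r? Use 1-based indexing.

l

l=1 r=12: -11+38=27 d=24 *, l++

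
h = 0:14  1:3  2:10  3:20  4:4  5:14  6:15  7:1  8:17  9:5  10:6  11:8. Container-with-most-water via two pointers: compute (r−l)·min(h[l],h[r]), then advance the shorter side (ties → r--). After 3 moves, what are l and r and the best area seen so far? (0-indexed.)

l=0, r=8, best area=88

l=0 r=11: min(14,8)*11=88 best=88 *, r--
l=0 r=10: min(14,6)*10=60 best=88, r--
l=0 r=9: min(14,5)*9=45 best=88, r--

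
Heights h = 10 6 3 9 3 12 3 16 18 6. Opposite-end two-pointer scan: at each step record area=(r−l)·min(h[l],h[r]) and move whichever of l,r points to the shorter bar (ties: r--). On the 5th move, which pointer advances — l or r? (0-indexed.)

l

l=0 r=9: min(10,6)*9=54 best=54 *, r--
l=0 r=8: min(10,18)*8=80 best=80 *, l++
l=1 r=8: min(6,18)*7=42 best=80, l++
l=2 r=8: min(3,18)*6=18 best=80, l++
l=3 r=8: min(9,18)*5=45 best=80, l++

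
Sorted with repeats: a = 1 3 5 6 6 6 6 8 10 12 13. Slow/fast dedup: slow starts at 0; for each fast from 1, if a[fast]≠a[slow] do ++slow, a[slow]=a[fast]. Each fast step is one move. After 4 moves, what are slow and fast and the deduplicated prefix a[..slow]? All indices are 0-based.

slow=0 fast=1: a[fast]=3≠a[slow]=1 write a[1]=3, slow++,fast++
slow=1 fast=2: a[fast]=5≠a[slow]=3 write a[2]=5, slow++,fast++
slow=2 fast=3: a[fast]=6≠a[slow]=5 write a[3]=6, slow++,fast++
slow=3 fast=4: a[fast]=6=a[slow] dup, fast++

slow=3, fast=5, prefix=[1, 3, 5, 6]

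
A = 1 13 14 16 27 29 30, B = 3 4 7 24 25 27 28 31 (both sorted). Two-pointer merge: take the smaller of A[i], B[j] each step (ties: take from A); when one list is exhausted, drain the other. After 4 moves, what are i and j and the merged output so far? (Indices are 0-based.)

i=0 j=0: A[i]=1<=B[j]=3 take 1, i++
i=1 j=0: A[i]=13>B[j]=3 take 3, j++
i=1 j=1: A[i]=13>B[j]=4 take 4, j++
i=1 j=2: A[i]=13>B[j]=7 take 7, j++

i=1, j=3, merged so far=[1, 3, 4, 7]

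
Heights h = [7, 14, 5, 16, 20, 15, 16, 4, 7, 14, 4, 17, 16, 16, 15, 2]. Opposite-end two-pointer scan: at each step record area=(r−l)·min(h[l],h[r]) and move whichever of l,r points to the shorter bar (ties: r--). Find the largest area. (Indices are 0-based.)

[0,15] min(7,2)*15=30 best=30 * → r--
[0,14] min(7,15)*14=98 best=98 * → l++
[1,14] min(14,15)*13=182 best=182 * → l++
[2,14] min(5,15)*12=60 best=182 → l++
[3,14] min(16,15)*11=165 best=182 → r--
[3,13] min(16,16)*10=160 best=182 → r--
[3,12] min(16,16)*9=144 best=182 → r--
[3,11] min(16,17)*8=128 best=182 → l++
[4,11] min(20,17)*7=119 best=182 → r--
[4,10] min(20,4)*6=24 best=182 → r--
[4,9] min(20,14)*5=70 best=182 → r--
[4,8] min(20,7)*4=28 best=182 → r--
[4,7] min(20,4)*3=12 best=182 → r--
[4,6] min(20,16)*2=32 best=182 → r--
[4,5] min(20,15)*1=15 best=182 → r--

max area = 182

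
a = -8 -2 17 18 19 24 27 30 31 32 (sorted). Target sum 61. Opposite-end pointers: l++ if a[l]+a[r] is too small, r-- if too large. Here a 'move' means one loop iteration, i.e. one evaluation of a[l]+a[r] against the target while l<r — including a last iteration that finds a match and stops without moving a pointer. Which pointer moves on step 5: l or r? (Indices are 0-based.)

l=0 r=9: -8+32=24 <61, l++
l=1 r=9: -2+32=30 <61, l++
l=2 r=9: 17+32=49 <61, l++
l=3 r=9: 18+32=50 <61, l++
l=4 r=9: 19+32=51 <61, l++

l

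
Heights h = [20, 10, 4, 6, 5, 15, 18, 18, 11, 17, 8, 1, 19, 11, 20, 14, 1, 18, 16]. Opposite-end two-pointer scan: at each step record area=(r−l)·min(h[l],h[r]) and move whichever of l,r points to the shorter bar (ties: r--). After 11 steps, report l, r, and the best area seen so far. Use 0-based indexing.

l=0, r=7, best area=306

l=0 r=18: min(20,16)*18=288 best=288 *, r--
l=0 r=17: min(20,18)*17=306 best=306 *, r--
l=0 r=16: min(20,1)*16=16 best=306, r--
l=0 r=15: min(20,14)*15=210 best=306, r--
l=0 r=14: min(20,20)*14=280 best=306, r--
l=0 r=13: min(20,11)*13=143 best=306, r--
l=0 r=12: min(20,19)*12=228 best=306, r--
l=0 r=11: min(20,1)*11=11 best=306, r--
l=0 r=10: min(20,8)*10=80 best=306, r--
l=0 r=9: min(20,17)*9=153 best=306, r--
l=0 r=8: min(20,11)*8=88 best=306, r--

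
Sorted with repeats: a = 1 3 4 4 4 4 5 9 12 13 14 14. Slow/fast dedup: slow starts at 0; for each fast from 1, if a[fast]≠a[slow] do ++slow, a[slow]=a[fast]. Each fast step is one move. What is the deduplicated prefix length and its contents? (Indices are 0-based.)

slow=0 fast=1: a[fast]=3≠a[slow]=1 write a[1]=3, slow++,fast++
slow=1 fast=2: a[fast]=4≠a[slow]=3 write a[2]=4, slow++,fast++
slow=2 fast=3: a[fast]=4=a[slow] dup, fast++
slow=2 fast=4: a[fast]=4=a[slow] dup, fast++
slow=2 fast=5: a[fast]=4=a[slow] dup, fast++
slow=2 fast=6: a[fast]=5≠a[slow]=4 write a[3]=5, slow++,fast++
slow=3 fast=7: a[fast]=9≠a[slow]=5 write a[4]=9, slow++,fast++
slow=4 fast=8: a[fast]=12≠a[slow]=9 write a[5]=12, slow++,fast++
slow=5 fast=9: a[fast]=13≠a[slow]=12 write a[6]=13, slow++,fast++
slow=6 fast=10: a[fast]=14≠a[slow]=13 write a[7]=14, slow++,fast++
slow=7 fast=11: a[fast]=14=a[slow] dup, fast++

length 8; prefix = [1, 3, 4, 5, 9, 12, 13, 14]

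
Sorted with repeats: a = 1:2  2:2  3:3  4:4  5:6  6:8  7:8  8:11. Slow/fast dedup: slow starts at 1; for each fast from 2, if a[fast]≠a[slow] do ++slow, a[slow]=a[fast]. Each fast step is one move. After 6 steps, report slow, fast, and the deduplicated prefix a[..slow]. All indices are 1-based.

slow=5, fast=8, prefix=[2, 3, 4, 6, 8]

slow=1 fast=2: a[fast]=2=a[slow] dup, fast++
slow=1 fast=3: a[fast]=3≠a[slow]=2 write a[2]=3, slow++,fast++
slow=2 fast=4: a[fast]=4≠a[slow]=3 write a[3]=4, slow++,fast++
slow=3 fast=5: a[fast]=6≠a[slow]=4 write a[4]=6, slow++,fast++
slow=4 fast=6: a[fast]=8≠a[slow]=6 write a[5]=8, slow++,fast++
slow=5 fast=7: a[fast]=8=a[slow] dup, fast++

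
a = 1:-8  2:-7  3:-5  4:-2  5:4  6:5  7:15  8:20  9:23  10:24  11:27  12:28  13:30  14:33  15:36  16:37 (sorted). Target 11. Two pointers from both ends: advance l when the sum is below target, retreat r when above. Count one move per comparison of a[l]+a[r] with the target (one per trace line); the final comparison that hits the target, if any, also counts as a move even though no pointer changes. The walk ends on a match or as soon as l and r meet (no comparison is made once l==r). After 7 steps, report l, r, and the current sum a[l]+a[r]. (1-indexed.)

l=1, r=9, sum=15

[1,16] -8+37=29 >11 → r--
[1,15] -8+36=28 >11 → r--
[1,14] -8+33=25 >11 → r--
[1,13] -8+30=22 >11 → r--
[1,12] -8+28=20 >11 → r--
[1,11] -8+27=19 >11 → r--
[1,10] -8+24=16 >11 → r--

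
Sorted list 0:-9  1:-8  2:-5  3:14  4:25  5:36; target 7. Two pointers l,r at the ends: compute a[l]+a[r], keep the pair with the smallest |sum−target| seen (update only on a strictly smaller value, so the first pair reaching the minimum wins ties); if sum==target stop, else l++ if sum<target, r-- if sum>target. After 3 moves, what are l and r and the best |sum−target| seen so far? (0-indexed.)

l=1, r=3, best |Δ|=2

[0,5] -9+36=27 d=20 * → r--
[0,4] -9+25=16 d=9 * → r--
[0,3] -9+14=5 d=2 * → l++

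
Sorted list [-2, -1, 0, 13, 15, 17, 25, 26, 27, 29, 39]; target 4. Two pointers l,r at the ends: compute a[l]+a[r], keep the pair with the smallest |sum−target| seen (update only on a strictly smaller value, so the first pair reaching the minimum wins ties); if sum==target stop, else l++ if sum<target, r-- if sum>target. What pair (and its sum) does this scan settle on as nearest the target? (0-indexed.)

pair (-1, 0) with sum -1 (|Δ|=5)

l=0 r=10: -2+39=37 d=33 *, r--
l=0 r=9: -2+29=27 d=23 *, r--
l=0 r=8: -2+27=25 d=21 *, r--
l=0 r=7: -2+26=24 d=20 *, r--
l=0 r=6: -2+25=23 d=19 *, r--
l=0 r=5: -2+17=15 d=11 *, r--
l=0 r=4: -2+15=13 d=9 *, r--
l=0 r=3: -2+13=11 d=7 *, r--
l=0 r=2: -2+0=-2 d=6 *, l++
l=1 r=2: -1+0=-1 d=5 *, l++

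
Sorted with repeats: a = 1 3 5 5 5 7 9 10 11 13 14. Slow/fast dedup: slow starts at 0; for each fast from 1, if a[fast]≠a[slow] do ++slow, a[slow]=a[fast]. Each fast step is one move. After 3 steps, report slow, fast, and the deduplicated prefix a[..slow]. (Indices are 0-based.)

slow=2, fast=4, prefix=[1, 3, 5]

(s=0,f=1) a[fast]=3≠a[slow]=1 write a[1]=3 → slow++,fast++
(s=1,f=2) a[fast]=5≠a[slow]=3 write a[2]=5 → slow++,fast++
(s=2,f=3) a[fast]=5=a[slow] dup → fast++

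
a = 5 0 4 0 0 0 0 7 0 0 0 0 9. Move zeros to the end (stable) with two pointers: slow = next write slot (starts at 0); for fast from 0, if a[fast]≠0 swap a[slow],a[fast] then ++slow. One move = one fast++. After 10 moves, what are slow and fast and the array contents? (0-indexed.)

slow=3, fast=10, a=[5, 4, 7, 0, 0, 0, 0, 0, 0, 0, 0, 0, 9]

(s=0,f=0) a[fast]=5≠0 swap→a[0]=5 → slow++,fast++
(s=1,f=1) a[fast]=0 → fast++
(s=1,f=2) a[fast]=4≠0 swap→a[1]=4 → slow++,fast++
(s=2,f=3) a[fast]=0 → fast++
(s=2,f=4) a[fast]=0 → fast++
(s=2,f=5) a[fast]=0 → fast++
(s=2,f=6) a[fast]=0 → fast++
(s=2,f=7) a[fast]=7≠0 swap→a[2]=7 → slow++,fast++
(s=3,f=8) a[fast]=0 → fast++
(s=3,f=9) a[fast]=0 → fast++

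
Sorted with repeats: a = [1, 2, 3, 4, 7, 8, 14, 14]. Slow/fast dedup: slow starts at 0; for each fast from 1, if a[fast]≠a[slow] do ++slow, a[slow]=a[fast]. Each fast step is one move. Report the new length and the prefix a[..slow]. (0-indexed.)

(s=0,f=1) a[fast]=2≠a[slow]=1 write a[1]=2 → slow++,fast++
(s=1,f=2) a[fast]=3≠a[slow]=2 write a[2]=3 → slow++,fast++
(s=2,f=3) a[fast]=4≠a[slow]=3 write a[3]=4 → slow++,fast++
(s=3,f=4) a[fast]=7≠a[slow]=4 write a[4]=7 → slow++,fast++
(s=4,f=5) a[fast]=8≠a[slow]=7 write a[5]=8 → slow++,fast++
(s=5,f=6) a[fast]=14≠a[slow]=8 write a[6]=14 → slow++,fast++
(s=6,f=7) a[fast]=14=a[slow] dup → fast++

length 7; prefix = [1, 2, 3, 4, 7, 8, 14]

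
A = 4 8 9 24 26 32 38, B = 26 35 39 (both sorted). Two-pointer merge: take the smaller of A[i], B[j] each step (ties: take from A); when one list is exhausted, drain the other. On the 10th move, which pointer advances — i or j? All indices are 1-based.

j

i=1 j=1: A[i]=4<=B[j]=26 take 4, i++
i=2 j=1: A[i]=8<=B[j]=26 take 8, i++
i=3 j=1: A[i]=9<=B[j]=26 take 9, i++
i=4 j=1: A[i]=24<=B[j]=26 take 24, i++
i=5 j=1: A[i]=26<=B[j]=26 take 26, i++
i=6 j=1: A[i]=32>B[j]=26 take 26, j++
i=6 j=2: A[i]=32<=B[j]=35 take 32, i++
i=7 j=2: A[i]=38>B[j]=35 take 35, j++
i=7 j=3: A[i]=38<=B[j]=39 take 38, i++
i=8 j=3: A done, take B[j]=39, j++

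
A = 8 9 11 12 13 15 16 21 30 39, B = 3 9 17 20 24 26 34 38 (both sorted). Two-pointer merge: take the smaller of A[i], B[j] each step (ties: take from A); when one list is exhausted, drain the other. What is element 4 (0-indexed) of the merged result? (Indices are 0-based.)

merged[4] = 11

[i=0,j=0] A[i]=8>B[j]=3 take 3 → j++
[i=0,j=1] A[i]=8<=B[j]=9 take 8 → i++
[i=1,j=1] A[i]=9<=B[j]=9 take 9 → i++
[i=2,j=1] A[i]=11>B[j]=9 take 9 → j++
[i=2,j=2] A[i]=11<=B[j]=17 take 11 → i++
[i=3,j=2] A[i]=12<=B[j]=17 take 12 → i++
[i=4,j=2] A[i]=13<=B[j]=17 take 13 → i++
[i=5,j=2] A[i]=15<=B[j]=17 take 15 → i++
[i=6,j=2] A[i]=16<=B[j]=17 take 16 → i++
[i=7,j=2] A[i]=21>B[j]=17 take 17 → j++
[i=7,j=3] A[i]=21>B[j]=20 take 20 → j++
[i=7,j=4] A[i]=21<=B[j]=24 take 21 → i++
[i=8,j=4] A[i]=30>B[j]=24 take 24 → j++
[i=8,j=5] A[i]=30>B[j]=26 take 26 → j++
[i=8,j=6] A[i]=30<=B[j]=34 take 30 → i++
[i=9,j=6] A[i]=39>B[j]=34 take 34 → j++
[i=9,j=7] A[i]=39>B[j]=38 take 38 → j++
[i=9,j=8] B done, take A[i]=39 → i++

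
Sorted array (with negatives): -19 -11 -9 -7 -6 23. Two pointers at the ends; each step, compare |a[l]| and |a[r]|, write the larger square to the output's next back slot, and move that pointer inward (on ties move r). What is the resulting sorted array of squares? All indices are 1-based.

[36, 49, 81, 121, 361, 529]

[1,6] |-19|<=|23| out[6]=529 → r--
[1,5] |-19|>|-6| out[5]=361 → l++
[2,5] |-11|>|-6| out[4]=121 → l++
[3,5] |-9|>|-6| out[3]=81 → l++
[4,5] |-7|>|-6| out[2]=49 → l++
[5,5] |-6|<=|-6| out[1]=36 → r--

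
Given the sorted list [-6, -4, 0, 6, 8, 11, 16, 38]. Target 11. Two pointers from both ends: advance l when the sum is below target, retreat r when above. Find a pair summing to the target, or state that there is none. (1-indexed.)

(0, 11)

[1,8] -6+38=32 >11 → r--
[1,7] -6+16=10 <11 → l++
[2,7] -4+16=12 >11 → r--
[2,6] -4+11=7 <11 → l++
[3,6] 0+11=11 → found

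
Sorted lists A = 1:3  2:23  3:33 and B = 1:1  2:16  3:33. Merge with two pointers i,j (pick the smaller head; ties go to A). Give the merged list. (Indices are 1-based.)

i=1 j=1: A[i]=3>B[j]=1 take 1, j++
i=1 j=2: A[i]=3<=B[j]=16 take 3, i++
i=2 j=2: A[i]=23>B[j]=16 take 16, j++
i=2 j=3: A[i]=23<=B[j]=33 take 23, i++
i=3 j=3: A[i]=33<=B[j]=33 take 33, i++
i=4 j=3: A done, take B[j]=33, j++

[1, 3, 16, 23, 33, 33]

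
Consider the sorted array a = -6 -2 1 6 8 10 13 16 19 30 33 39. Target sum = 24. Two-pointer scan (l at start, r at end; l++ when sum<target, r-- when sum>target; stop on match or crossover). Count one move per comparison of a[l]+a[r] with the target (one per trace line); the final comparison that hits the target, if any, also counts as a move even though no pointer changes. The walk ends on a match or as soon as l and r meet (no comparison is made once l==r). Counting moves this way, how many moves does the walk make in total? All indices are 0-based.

[0,11] -6+39=33 >24 → r--
[0,10] -6+33=27 >24 → r--
[0,9] -6+30=24 → found

3 moves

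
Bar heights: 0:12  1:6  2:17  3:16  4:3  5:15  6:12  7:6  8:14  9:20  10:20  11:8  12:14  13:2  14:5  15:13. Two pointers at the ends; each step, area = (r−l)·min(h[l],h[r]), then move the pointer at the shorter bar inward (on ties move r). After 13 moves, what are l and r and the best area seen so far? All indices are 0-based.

l=8, r=10, best area=180

[0,15] min(12,13)*15=180 best=180 * → l++
[1,15] min(6,13)*14=84 best=180 → l++
[2,15] min(17,13)*13=169 best=180 → r--
[2,14] min(17,5)*12=60 best=180 → r--
[2,13] min(17,2)*11=22 best=180 → r--
[2,12] min(17,14)*10=140 best=180 → r--
[2,11] min(17,8)*9=72 best=180 → r--
[2,10] min(17,20)*8=136 best=180 → l++
[3,10] min(16,20)*7=112 best=180 → l++
[4,10] min(3,20)*6=18 best=180 → l++
[5,10] min(15,20)*5=75 best=180 → l++
[6,10] min(12,20)*4=48 best=180 → l++
[7,10] min(6,20)*3=18 best=180 → l++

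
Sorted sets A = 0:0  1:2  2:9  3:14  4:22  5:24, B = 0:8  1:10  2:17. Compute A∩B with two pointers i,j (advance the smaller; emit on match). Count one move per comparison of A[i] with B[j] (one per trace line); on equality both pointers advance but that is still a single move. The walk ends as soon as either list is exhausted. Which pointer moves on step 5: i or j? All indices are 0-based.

j

[i=0,j=0] 0<8 → i++
[i=1,j=0] 2<8 → i++
[i=2,j=0] 9>8 → j++
[i=2,j=1] 9<10 → i++
[i=3,j=1] 14>10 → j++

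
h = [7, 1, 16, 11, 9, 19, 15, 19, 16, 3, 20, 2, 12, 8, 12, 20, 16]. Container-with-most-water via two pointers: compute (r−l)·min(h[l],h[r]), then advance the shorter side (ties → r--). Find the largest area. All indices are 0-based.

max area = 224

l=0 r=16: min(7,16)*16=112 best=112 *, l++
l=1 r=16: min(1,16)*15=15 best=112, l++
l=2 r=16: min(16,16)*14=224 best=224 *, r--
l=2 r=15: min(16,20)*13=208 best=224, l++
l=3 r=15: min(11,20)*12=132 best=224, l++
l=4 r=15: min(9,20)*11=99 best=224, l++
l=5 r=15: min(19,20)*10=190 best=224, l++
l=6 r=15: min(15,20)*9=135 best=224, l++
l=7 r=15: min(19,20)*8=152 best=224, l++
l=8 r=15: min(16,20)*7=112 best=224, l++
l=9 r=15: min(3,20)*6=18 best=224, l++
l=10 r=15: min(20,20)*5=100 best=224, r--
l=10 r=14: min(20,12)*4=48 best=224, r--
l=10 r=13: min(20,8)*3=24 best=224, r--
l=10 r=12: min(20,12)*2=24 best=224, r--
l=10 r=11: min(20,2)*1=2 best=224, r--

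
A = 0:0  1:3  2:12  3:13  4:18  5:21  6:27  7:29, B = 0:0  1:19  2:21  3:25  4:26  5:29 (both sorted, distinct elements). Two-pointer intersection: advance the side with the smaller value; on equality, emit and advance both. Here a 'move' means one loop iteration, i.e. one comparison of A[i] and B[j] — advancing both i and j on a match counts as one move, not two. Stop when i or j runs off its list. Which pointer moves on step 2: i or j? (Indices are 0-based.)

i

i=0 j=0: 0==0 emit, i++,j++
i=1 j=1: 3<19, i++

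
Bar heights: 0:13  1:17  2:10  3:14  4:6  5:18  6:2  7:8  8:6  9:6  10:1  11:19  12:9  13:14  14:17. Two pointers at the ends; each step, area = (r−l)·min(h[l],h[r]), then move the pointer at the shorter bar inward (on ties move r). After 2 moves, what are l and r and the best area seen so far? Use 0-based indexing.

l=1, r=13, best area=221

l=0 r=14: min(13,17)*14=182 best=182 *, l++
l=1 r=14: min(17,17)*13=221 best=221 *, r--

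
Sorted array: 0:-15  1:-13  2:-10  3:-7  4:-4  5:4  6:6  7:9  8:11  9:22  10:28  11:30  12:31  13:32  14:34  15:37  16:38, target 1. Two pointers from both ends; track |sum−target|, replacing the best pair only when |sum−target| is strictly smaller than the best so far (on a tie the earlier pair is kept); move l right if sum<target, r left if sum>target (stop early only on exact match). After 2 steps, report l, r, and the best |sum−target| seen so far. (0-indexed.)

l=0, r=14, best |Δ|=21

l=0 r=16: -15+38=23 d=22 *, r--
l=0 r=15: -15+37=22 d=21 *, r--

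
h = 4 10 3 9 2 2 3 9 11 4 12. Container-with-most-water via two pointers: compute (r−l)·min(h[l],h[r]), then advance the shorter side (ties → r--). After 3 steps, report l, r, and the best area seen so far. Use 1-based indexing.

l=4, r=11, best area=90

[1,11] min(4,12)*10=40 best=40 * → l++
[2,11] min(10,12)*9=90 best=90 * → l++
[3,11] min(3,12)*8=24 best=90 → l++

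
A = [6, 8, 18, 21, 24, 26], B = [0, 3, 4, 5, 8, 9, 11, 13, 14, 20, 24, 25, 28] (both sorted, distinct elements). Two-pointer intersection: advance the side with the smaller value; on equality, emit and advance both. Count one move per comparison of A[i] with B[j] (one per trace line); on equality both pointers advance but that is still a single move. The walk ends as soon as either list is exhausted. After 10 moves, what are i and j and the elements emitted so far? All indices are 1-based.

i=3, j=10, emitted=[8]

i=1 j=1: 6>0, j++
i=1 j=2: 6>3, j++
i=1 j=3: 6>4, j++
i=1 j=4: 6>5, j++
i=1 j=5: 6<8, i++
i=2 j=5: 8==8 emit, i++,j++
i=3 j=6: 18>9, j++
i=3 j=7: 18>11, j++
i=3 j=8: 18>13, j++
i=3 j=9: 18>14, j++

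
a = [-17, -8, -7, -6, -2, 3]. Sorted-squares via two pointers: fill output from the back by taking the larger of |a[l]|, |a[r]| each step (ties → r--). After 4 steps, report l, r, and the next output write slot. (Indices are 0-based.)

l=4, r=5, next write slot=1

[0,5] |-17|>|3| out[5]=289 → l++
[1,5] |-8|>|3| out[4]=64 → l++
[2,5] |-7|>|3| out[3]=49 → l++
[3,5] |-6|>|3| out[2]=36 → l++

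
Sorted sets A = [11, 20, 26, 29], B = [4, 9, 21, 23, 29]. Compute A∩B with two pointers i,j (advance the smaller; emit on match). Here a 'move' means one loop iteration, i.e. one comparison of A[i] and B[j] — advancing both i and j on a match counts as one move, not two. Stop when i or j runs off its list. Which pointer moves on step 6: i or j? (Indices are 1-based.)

i=1 j=1: 11>4, j++
i=1 j=2: 11>9, j++
i=1 j=3: 11<21, i++
i=2 j=3: 20<21, i++
i=3 j=3: 26>21, j++
i=3 j=4: 26>23, j++

j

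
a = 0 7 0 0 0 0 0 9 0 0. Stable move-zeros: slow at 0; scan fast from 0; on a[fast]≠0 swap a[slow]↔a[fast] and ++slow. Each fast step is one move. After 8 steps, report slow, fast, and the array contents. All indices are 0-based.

slow=0 fast=0: a[fast]=0, fast++
slow=0 fast=1: a[fast]=7≠0 swap→a[0]=7, slow++,fast++
slow=1 fast=2: a[fast]=0, fast++
slow=1 fast=3: a[fast]=0, fast++
slow=1 fast=4: a[fast]=0, fast++
slow=1 fast=5: a[fast]=0, fast++
slow=1 fast=6: a[fast]=0, fast++
slow=1 fast=7: a[fast]=9≠0 swap→a[1]=9, slow++,fast++

slow=2, fast=8, a=[7, 9, 0, 0, 0, 0, 0, 0, 0, 0]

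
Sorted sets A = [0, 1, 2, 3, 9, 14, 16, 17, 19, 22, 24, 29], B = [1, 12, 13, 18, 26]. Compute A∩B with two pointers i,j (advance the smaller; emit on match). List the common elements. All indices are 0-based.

intersection = [1]

[i=0,j=0] 0<1 → i++
[i=1,j=0] 1==1 emit → i++,j++
[i=2,j=1] 2<12 → i++
[i=3,j=1] 3<12 → i++
[i=4,j=1] 9<12 → i++
[i=5,j=1] 14>12 → j++
[i=5,j=2] 14>13 → j++
[i=5,j=3] 14<18 → i++
[i=6,j=3] 16<18 → i++
[i=7,j=3] 17<18 → i++
[i=8,j=3] 19>18 → j++
[i=8,j=4] 19<26 → i++
[i=9,j=4] 22<26 → i++
[i=10,j=4] 24<26 → i++
[i=11,j=4] 29>26 → j++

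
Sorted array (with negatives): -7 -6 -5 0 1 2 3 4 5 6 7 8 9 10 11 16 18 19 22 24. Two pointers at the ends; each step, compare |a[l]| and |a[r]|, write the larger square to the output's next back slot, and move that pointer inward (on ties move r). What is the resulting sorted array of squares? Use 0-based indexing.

[0,19] |-7|<=|24| out[19]=576 → r--
[0,18] |-7|<=|22| out[18]=484 → r--
[0,17] |-7|<=|19| out[17]=361 → r--
[0,16] |-7|<=|18| out[16]=324 → r--
[0,15] |-7|<=|16| out[15]=256 → r--
[0,14] |-7|<=|11| out[14]=121 → r--
[0,13] |-7|<=|10| out[13]=100 → r--
[0,12] |-7|<=|9| out[12]=81 → r--
[0,11] |-7|<=|8| out[11]=64 → r--
[0,10] |-7|<=|7| out[10]=49 → r--
[0,9] |-7|>|6| out[9]=49 → l++
[1,9] |-6|<=|6| out[8]=36 → r--
[1,8] |-6|>|5| out[7]=36 → l++
[2,8] |-5|<=|5| out[6]=25 → r--
[2,7] |-5|>|4| out[5]=25 → l++
[3,7] |0|<=|4| out[4]=16 → r--
[3,6] |0|<=|3| out[3]=9 → r--
[3,5] |0|<=|2| out[2]=4 → r--
[3,4] |0|<=|1| out[1]=1 → r--
[3,3] |0|<=|0| out[0]=0 → r--

[0, 1, 4, 9, 16, 25, 25, 36, 36, 49, 49, 64, 81, 100, 121, 256, 324, 361, 484, 576]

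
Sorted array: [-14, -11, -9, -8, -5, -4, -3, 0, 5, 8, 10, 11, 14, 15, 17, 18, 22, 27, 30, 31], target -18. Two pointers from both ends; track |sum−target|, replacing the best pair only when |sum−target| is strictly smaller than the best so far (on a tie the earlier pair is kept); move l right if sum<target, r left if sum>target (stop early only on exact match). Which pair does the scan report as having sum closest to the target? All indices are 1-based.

pair (-14, -4) with sum -18 (|Δ|=0)

[1,20] -14+31=17 d=35 * → r--
[1,19] -14+30=16 d=34 * → r--
[1,18] -14+27=13 d=31 * → r--
[1,17] -14+22=8 d=26 * → r--
[1,16] -14+18=4 d=22 * → r--
[1,15] -14+17=3 d=21 * → r--
[1,14] -14+15=1 d=19 * → r--
[1,13] -14+14=0 d=18 * → r--
[1,12] -14+11=-3 d=15 * → r--
[1,11] -14+10=-4 d=14 * → r--
[1,10] -14+8=-6 d=12 * → r--
[1,9] -14+5=-9 d=9 * → r--
[1,8] -14+0=-14 d=4 * → r--
[1,7] -14+-3=-17 d=1 * → r--
[1,6] -14+-4=-18 d=0 * → stop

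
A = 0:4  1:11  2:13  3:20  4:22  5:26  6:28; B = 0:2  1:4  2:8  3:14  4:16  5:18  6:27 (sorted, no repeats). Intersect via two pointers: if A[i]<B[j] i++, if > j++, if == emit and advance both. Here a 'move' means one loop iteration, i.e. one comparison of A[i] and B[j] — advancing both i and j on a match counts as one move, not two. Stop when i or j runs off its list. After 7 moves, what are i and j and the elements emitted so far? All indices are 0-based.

i=0 j=0: 4>2, j++
i=0 j=1: 4==4 emit, i++,j++
i=1 j=2: 11>8, j++
i=1 j=3: 11<14, i++
i=2 j=3: 13<14, i++
i=3 j=3: 20>14, j++
i=3 j=4: 20>16, j++

i=3, j=5, emitted=[4]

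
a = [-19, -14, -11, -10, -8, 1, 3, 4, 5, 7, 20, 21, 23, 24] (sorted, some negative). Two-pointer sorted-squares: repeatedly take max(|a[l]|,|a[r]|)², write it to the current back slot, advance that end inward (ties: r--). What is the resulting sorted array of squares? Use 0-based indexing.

[1, 9, 16, 25, 49, 64, 100, 121, 196, 361, 400, 441, 529, 576]

l=0 r=13: |-19|<=|24| out[13]=576, r--
l=0 r=12: |-19|<=|23| out[12]=529, r--
l=0 r=11: |-19|<=|21| out[11]=441, r--
l=0 r=10: |-19|<=|20| out[10]=400, r--
l=0 r=9: |-19|>|7| out[9]=361, l++
l=1 r=9: |-14|>|7| out[8]=196, l++
l=2 r=9: |-11|>|7| out[7]=121, l++
l=3 r=9: |-10|>|7| out[6]=100, l++
l=4 r=9: |-8|>|7| out[5]=64, l++
l=5 r=9: |1|<=|7| out[4]=49, r--
l=5 r=8: |1|<=|5| out[3]=25, r--
l=5 r=7: |1|<=|4| out[2]=16, r--
l=5 r=6: |1|<=|3| out[1]=9, r--
l=5 r=5: |1|<=|1| out[0]=1, r--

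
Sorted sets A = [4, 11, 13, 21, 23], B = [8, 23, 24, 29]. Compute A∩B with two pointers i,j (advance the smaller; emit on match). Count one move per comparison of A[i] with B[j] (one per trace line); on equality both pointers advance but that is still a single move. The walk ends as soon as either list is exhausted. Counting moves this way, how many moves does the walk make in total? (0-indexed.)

6 moves

[i=0,j=0] 4<8 → i++
[i=1,j=0] 11>8 → j++
[i=1,j=1] 11<23 → i++
[i=2,j=1] 13<23 → i++
[i=3,j=1] 21<23 → i++
[i=4,j=1] 23==23 emit → i++,j++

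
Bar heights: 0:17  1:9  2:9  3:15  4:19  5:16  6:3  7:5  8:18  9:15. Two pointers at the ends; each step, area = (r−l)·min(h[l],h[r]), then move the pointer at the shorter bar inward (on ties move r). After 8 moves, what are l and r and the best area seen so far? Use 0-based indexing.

l=0 r=9: min(17,15)*9=135 best=135 *, r--
l=0 r=8: min(17,18)*8=136 best=136 *, l++
l=1 r=8: min(9,18)*7=63 best=136, l++
l=2 r=8: min(9,18)*6=54 best=136, l++
l=3 r=8: min(15,18)*5=75 best=136, l++
l=4 r=8: min(19,18)*4=72 best=136, r--
l=4 r=7: min(19,5)*3=15 best=136, r--
l=4 r=6: min(19,3)*2=6 best=136, r--

l=4, r=5, best area=136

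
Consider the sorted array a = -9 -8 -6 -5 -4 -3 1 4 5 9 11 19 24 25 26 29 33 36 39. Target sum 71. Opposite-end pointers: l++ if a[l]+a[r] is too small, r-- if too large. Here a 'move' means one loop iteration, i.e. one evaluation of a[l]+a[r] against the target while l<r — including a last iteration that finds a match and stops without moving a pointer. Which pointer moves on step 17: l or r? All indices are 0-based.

r

l=0 r=18: -9+39=30 <71, l++
l=1 r=18: -8+39=31 <71, l++
l=2 r=18: -6+39=33 <71, l++
l=3 r=18: -5+39=34 <71, l++
l=4 r=18: -4+39=35 <71, l++
l=5 r=18: -3+39=36 <71, l++
l=6 r=18: 1+39=40 <71, l++
l=7 r=18: 4+39=43 <71, l++
l=8 r=18: 5+39=44 <71, l++
l=9 r=18: 9+39=48 <71, l++
l=10 r=18: 11+39=50 <71, l++
l=11 r=18: 19+39=58 <71, l++
l=12 r=18: 24+39=63 <71, l++
l=13 r=18: 25+39=64 <71, l++
l=14 r=18: 26+39=65 <71, l++
l=15 r=18: 29+39=68 <71, l++
l=16 r=18: 33+39=72 >71, r--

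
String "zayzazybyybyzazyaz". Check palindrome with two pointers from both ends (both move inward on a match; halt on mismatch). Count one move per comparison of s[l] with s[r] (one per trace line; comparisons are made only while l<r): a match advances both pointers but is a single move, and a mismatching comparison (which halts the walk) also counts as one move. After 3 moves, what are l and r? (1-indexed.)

l=4, r=15

l=1 r=18: 'z'=='z', l++,r--
l=2 r=17: 'a'=='a', l++,r--
l=3 r=16: 'y'=='y', l++,r--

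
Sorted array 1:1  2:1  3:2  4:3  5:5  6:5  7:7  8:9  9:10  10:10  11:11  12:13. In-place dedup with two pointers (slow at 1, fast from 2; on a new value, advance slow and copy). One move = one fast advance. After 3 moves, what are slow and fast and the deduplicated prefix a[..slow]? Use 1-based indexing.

slow=1 fast=2: a[fast]=1=a[slow] dup, fast++
slow=1 fast=3: a[fast]=2≠a[slow]=1 write a[2]=2, slow++,fast++
slow=2 fast=4: a[fast]=3≠a[slow]=2 write a[3]=3, slow++,fast++

slow=3, fast=5, prefix=[1, 2, 3]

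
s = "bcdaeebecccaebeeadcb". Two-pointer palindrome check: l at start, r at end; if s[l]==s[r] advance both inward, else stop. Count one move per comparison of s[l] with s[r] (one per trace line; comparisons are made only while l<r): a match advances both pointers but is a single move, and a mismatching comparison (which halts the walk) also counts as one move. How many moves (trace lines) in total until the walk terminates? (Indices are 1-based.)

9 moves

[1,20] 'b'=='b' → l++,r--
[2,19] 'c'=='c' → l++,r--
[3,18] 'd'=='d' → l++,r--
[4,17] 'a'=='a' → l++,r--
[5,16] 'e'=='e' → l++,r--
[6,15] 'e'=='e' → l++,r--
[7,14] 'b'=='b' → l++,r--
[8,13] 'e'=='e' → l++,r--
[9,12] 'c'!='a' → stop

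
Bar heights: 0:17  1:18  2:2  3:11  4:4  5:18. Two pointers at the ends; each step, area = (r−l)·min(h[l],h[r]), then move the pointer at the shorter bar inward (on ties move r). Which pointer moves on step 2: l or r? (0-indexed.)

r

[0,5] min(17,18)*5=85 best=85 * → l++
[1,5] min(18,18)*4=72 best=85 → r--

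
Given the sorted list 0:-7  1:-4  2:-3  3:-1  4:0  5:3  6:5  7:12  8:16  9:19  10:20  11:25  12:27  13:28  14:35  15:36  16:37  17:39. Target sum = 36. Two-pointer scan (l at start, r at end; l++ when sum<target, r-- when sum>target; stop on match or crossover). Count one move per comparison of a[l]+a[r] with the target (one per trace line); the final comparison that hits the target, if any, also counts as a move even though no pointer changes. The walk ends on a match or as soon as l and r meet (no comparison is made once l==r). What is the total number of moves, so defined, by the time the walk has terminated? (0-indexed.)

3 moves

l=0 r=17: -7+39=32 <36, l++
l=1 r=17: -4+39=35 <36, l++
l=2 r=17: -3+39=36, found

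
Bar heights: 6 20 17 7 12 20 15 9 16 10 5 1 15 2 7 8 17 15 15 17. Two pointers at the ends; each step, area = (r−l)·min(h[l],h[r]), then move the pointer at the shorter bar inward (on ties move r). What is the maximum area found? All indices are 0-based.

[0,19] min(6,17)*19=114 best=114 * → l++
[1,19] min(20,17)*18=306 best=306 * → r--
[1,18] min(20,15)*17=255 best=306 → r--
[1,17] min(20,15)*16=240 best=306 → r--
[1,16] min(20,17)*15=255 best=306 → r--
[1,15] min(20,8)*14=112 best=306 → r--
[1,14] min(20,7)*13=91 best=306 → r--
[1,13] min(20,2)*12=24 best=306 → r--
[1,12] min(20,15)*11=165 best=306 → r--
[1,11] min(20,1)*10=10 best=306 → r--
[1,10] min(20,5)*9=45 best=306 → r--
[1,9] min(20,10)*8=80 best=306 → r--
[1,8] min(20,16)*7=112 best=306 → r--
[1,7] min(20,9)*6=54 best=306 → r--
[1,6] min(20,15)*5=75 best=306 → r--
[1,5] min(20,20)*4=80 best=306 → r--
[1,4] min(20,12)*3=36 best=306 → r--
[1,3] min(20,7)*2=14 best=306 → r--
[1,2] min(20,17)*1=17 best=306 → r--

max area = 306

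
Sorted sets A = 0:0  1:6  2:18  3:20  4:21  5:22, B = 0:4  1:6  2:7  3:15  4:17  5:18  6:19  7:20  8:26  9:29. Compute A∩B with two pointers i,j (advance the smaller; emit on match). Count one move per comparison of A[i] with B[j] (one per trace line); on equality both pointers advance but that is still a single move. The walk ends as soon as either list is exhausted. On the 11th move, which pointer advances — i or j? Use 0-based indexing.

[i=0,j=0] 0<4 → i++
[i=1,j=0] 6>4 → j++
[i=1,j=1] 6==6 emit → i++,j++
[i=2,j=2] 18>7 → j++
[i=2,j=3] 18>15 → j++
[i=2,j=4] 18>17 → j++
[i=2,j=5] 18==18 emit → i++,j++
[i=3,j=6] 20>19 → j++
[i=3,j=7] 20==20 emit → i++,j++
[i=4,j=8] 21<26 → i++
[i=5,j=8] 22<26 → i++

i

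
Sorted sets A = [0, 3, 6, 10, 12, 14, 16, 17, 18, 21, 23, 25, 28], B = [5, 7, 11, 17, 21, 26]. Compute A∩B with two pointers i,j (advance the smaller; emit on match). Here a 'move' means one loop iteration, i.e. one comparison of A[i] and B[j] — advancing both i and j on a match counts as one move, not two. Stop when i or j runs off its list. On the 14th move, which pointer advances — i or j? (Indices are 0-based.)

i

[i=0,j=0] 0<5 → i++
[i=1,j=0] 3<5 → i++
[i=2,j=0] 6>5 → j++
[i=2,j=1] 6<7 → i++
[i=3,j=1] 10>7 → j++
[i=3,j=2] 10<11 → i++
[i=4,j=2] 12>11 → j++
[i=4,j=3] 12<17 → i++
[i=5,j=3] 14<17 → i++
[i=6,j=3] 16<17 → i++
[i=7,j=3] 17==17 emit → i++,j++
[i=8,j=4] 18<21 → i++
[i=9,j=4] 21==21 emit → i++,j++
[i=10,j=5] 23<26 → i++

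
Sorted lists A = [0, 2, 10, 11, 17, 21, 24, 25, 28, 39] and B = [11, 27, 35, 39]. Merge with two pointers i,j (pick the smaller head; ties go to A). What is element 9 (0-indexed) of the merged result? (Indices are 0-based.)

merged[9] = 27

i=0 j=0: A[i]=0<=B[j]=11 take 0, i++
i=1 j=0: A[i]=2<=B[j]=11 take 2, i++
i=2 j=0: A[i]=10<=B[j]=11 take 10, i++
i=3 j=0: A[i]=11<=B[j]=11 take 11, i++
i=4 j=0: A[i]=17>B[j]=11 take 11, j++
i=4 j=1: A[i]=17<=B[j]=27 take 17, i++
i=5 j=1: A[i]=21<=B[j]=27 take 21, i++
i=6 j=1: A[i]=24<=B[j]=27 take 24, i++
i=7 j=1: A[i]=25<=B[j]=27 take 25, i++
i=8 j=1: A[i]=28>B[j]=27 take 27, j++
i=8 j=2: A[i]=28<=B[j]=35 take 28, i++
i=9 j=2: A[i]=39>B[j]=35 take 35, j++
i=9 j=3: A[i]=39<=B[j]=39 take 39, i++
i=10 j=3: A done, take B[j]=39, j++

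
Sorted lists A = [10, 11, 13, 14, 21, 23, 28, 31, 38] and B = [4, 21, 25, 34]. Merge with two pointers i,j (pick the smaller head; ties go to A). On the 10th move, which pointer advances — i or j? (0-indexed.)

i=0 j=0: A[i]=10>B[j]=4 take 4, j++
i=0 j=1: A[i]=10<=B[j]=21 take 10, i++
i=1 j=1: A[i]=11<=B[j]=21 take 11, i++
i=2 j=1: A[i]=13<=B[j]=21 take 13, i++
i=3 j=1: A[i]=14<=B[j]=21 take 14, i++
i=4 j=1: A[i]=21<=B[j]=21 take 21, i++
i=5 j=1: A[i]=23>B[j]=21 take 21, j++
i=5 j=2: A[i]=23<=B[j]=25 take 23, i++
i=6 j=2: A[i]=28>B[j]=25 take 25, j++
i=6 j=3: A[i]=28<=B[j]=34 take 28, i++

i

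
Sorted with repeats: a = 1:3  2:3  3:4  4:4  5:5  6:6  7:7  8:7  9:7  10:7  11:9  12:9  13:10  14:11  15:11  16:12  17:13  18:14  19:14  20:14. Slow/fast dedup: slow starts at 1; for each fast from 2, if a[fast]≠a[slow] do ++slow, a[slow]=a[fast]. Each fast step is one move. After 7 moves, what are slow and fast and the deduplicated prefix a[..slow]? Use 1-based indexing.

slow=5, fast=9, prefix=[3, 4, 5, 6, 7]

(s=1,f=2) a[fast]=3=a[slow] dup → fast++
(s=1,f=3) a[fast]=4≠a[slow]=3 write a[2]=4 → slow++,fast++
(s=2,f=4) a[fast]=4=a[slow] dup → fast++
(s=2,f=5) a[fast]=5≠a[slow]=4 write a[3]=5 → slow++,fast++
(s=3,f=6) a[fast]=6≠a[slow]=5 write a[4]=6 → slow++,fast++
(s=4,f=7) a[fast]=7≠a[slow]=6 write a[5]=7 → slow++,fast++
(s=5,f=8) a[fast]=7=a[slow] dup → fast++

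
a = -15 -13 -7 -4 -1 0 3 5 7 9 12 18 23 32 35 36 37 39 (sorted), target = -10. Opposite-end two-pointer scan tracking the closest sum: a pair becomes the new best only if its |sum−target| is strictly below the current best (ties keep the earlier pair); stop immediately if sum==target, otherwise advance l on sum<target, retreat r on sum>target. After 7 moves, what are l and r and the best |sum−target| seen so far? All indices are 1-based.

l=1, r=11, best |Δ|=13

[1,18] -15+39=24 d=34 * → r--
[1,17] -15+37=22 d=32 * → r--
[1,16] -15+36=21 d=31 * → r--
[1,15] -15+35=20 d=30 * → r--
[1,14] -15+32=17 d=27 * → r--
[1,13] -15+23=8 d=18 * → r--
[1,12] -15+18=3 d=13 * → r--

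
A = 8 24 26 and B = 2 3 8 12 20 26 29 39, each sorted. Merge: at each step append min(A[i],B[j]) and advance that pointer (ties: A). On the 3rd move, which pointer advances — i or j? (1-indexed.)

i

i=1 j=1: A[i]=8>B[j]=2 take 2, j++
i=1 j=2: A[i]=8>B[j]=3 take 3, j++
i=1 j=3: A[i]=8<=B[j]=8 take 8, i++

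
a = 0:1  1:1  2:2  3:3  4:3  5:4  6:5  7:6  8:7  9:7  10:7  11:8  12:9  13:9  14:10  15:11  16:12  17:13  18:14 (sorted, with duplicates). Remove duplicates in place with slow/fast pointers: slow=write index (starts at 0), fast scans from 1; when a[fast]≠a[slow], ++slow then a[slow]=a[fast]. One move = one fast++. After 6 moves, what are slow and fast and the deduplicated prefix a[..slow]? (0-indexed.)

slow=4, fast=7, prefix=[1, 2, 3, 4, 5]

slow=0 fast=1: a[fast]=1=a[slow] dup, fast++
slow=0 fast=2: a[fast]=2≠a[slow]=1 write a[1]=2, slow++,fast++
slow=1 fast=3: a[fast]=3≠a[slow]=2 write a[2]=3, slow++,fast++
slow=2 fast=4: a[fast]=3=a[slow] dup, fast++
slow=2 fast=5: a[fast]=4≠a[slow]=3 write a[3]=4, slow++,fast++
slow=3 fast=6: a[fast]=5≠a[slow]=4 write a[4]=5, slow++,fast++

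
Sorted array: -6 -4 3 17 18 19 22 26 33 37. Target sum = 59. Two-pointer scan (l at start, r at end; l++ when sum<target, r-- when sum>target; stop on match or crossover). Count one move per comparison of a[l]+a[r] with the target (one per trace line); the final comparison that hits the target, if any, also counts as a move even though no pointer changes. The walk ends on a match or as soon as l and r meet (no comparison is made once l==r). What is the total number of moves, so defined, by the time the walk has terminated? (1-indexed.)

7 moves

[1,10] -6+37=31 <59 → l++
[2,10] -4+37=33 <59 → l++
[3,10] 3+37=40 <59 → l++
[4,10] 17+37=54 <59 → l++
[5,10] 18+37=55 <59 → l++
[6,10] 19+37=56 <59 → l++
[7,10] 22+37=59 → found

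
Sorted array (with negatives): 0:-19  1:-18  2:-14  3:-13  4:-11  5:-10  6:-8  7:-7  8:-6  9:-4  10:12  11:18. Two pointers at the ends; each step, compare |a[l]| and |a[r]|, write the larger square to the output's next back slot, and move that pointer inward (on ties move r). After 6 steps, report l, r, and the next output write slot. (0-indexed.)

l=0 r=11: |-19|>|18| out[11]=361, l++
l=1 r=11: |-18|<=|18| out[10]=324, r--
l=1 r=10: |-18|>|12| out[9]=324, l++
l=2 r=10: |-14|>|12| out[8]=196, l++
l=3 r=10: |-13|>|12| out[7]=169, l++
l=4 r=10: |-11|<=|12| out[6]=144, r--

l=4, r=9, next write slot=5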